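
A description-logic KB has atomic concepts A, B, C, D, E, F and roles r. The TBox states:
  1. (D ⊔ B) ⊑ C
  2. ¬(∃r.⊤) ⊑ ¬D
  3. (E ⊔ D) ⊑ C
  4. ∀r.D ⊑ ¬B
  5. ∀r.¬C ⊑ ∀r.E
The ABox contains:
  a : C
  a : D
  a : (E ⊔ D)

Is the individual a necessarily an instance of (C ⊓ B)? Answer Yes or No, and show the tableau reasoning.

No

1. a : (C ⊓ B)?  L(a) = {C, D, (E ⊔ D)} ∪ {(¬C ⊔ ¬B)}
   open: L(a) ⊇ {C, D, ¬B, ∃r.C, ∃r.⊤} (+ ∃-successors) — a ∉ (C ⊓ B) possible
2. Hence a : (C ⊓ B): not entailed.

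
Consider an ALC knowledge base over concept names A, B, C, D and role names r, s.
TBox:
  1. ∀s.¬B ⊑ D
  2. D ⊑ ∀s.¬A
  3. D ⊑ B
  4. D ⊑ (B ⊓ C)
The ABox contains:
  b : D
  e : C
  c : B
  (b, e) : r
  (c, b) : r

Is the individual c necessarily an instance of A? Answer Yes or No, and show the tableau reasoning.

1. c : A?  L(c) = {B} ∪ {¬A}
   open: L(c) ⊇ {B, ¬A, ¬D, ∃s.B} (+ ∃-successors) — c ∉ A possible
2. Hence c : A: not entailed.

No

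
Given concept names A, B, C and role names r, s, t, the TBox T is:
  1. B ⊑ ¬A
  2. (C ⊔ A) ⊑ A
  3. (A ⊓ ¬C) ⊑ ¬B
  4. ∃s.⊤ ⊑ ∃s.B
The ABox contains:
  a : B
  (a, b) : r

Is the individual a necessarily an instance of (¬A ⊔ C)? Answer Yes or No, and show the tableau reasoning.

1. a : (¬A ⊔ C)?  L(a) = {B} ∪ {(A ⊓ ¬C)}
   clash {A, ¬A} at a — a ∈ (¬A ⊔ C)
2. Hence a : (¬A ⊔ C): entailed.

Yes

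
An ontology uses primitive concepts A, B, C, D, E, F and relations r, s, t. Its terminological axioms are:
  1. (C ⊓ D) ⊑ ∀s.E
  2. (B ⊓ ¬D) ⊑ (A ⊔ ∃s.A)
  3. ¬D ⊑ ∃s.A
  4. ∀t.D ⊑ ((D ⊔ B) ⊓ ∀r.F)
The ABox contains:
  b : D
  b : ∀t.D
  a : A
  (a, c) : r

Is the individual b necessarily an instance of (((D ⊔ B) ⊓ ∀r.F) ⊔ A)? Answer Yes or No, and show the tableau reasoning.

1. b : (((D ⊔ B) ⊓ ∀r.F) ⊔ A)?  L(b) = {D, ∀t.D} ∪ {(((¬D ⊓ ¬B) ⊔ ∃r.¬F) ⊓ ¬A)}
   clash {F, ¬F} at an ∃-successor — b ∈ (((D ⊔ B) ⊓ ∀r.F) ⊔ A)
2. Hence b : (((D ⊔ B) ⊓ ∀r.F) ⊔ A): entailed.

Yes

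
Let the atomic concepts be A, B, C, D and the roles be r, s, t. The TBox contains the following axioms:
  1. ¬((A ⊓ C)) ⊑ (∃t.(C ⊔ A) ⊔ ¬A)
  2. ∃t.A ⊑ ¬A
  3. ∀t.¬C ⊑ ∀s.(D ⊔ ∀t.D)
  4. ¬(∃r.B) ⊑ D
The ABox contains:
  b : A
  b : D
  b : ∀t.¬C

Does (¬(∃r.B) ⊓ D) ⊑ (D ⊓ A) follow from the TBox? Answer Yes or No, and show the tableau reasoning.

No

1. (¬(∃r.B) ⊓ D) ⊑ (D ⊓ A)  ⇔  ((∀r.¬B ⊓ D) ⊓ (¬D ⊔ ¬A)) unsat w.r.t. T
   open: L(x₀) ⊇ {D, ¬A, ∀r.¬B, ∃t.C} (+ ∃-successors)
2. Hence (¬(∃r.B) ⊓ D) ⊑ (D ⊓ A): not entailed.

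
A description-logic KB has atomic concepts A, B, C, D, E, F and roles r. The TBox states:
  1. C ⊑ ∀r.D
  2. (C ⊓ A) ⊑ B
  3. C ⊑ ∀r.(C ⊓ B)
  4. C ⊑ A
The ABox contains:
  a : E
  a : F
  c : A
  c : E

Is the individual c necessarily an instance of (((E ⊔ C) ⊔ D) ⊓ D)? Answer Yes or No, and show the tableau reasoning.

1. c : (((E ⊔ C) ⊔ D) ⊓ D)?  L(c) = {A, E} ∪ {(((¬E ⊓ ¬C) ⊓ ¬D) ⊔ ¬D)}
   open: L(c) ⊇ {A, E, ¬C, ¬D} — c ∉ (((E ⊔ C) ⊔ D) ⊓ D) possible
2. Hence c : (((E ⊔ C) ⊔ D) ⊓ D): not entailed.

No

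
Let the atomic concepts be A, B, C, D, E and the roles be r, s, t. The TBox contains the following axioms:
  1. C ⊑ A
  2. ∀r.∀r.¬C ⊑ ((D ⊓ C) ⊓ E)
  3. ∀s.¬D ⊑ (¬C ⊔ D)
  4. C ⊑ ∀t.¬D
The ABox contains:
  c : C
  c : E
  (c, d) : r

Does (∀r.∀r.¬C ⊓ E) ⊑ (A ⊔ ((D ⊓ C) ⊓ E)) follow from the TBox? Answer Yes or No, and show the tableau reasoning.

Yes

1. (∀r.∀r.¬C ⊓ E) ⊑ (A ⊔ ((D ⊓ C) ⊓ E))  ⇔  ((∀r.∀r.¬C ⊓ E) ⊓ (¬A ⊓ ((¬D ⊔ ¬C) ⊔ ¬E))) unsat w.r.t. T
   all branches close; clash {A, ¬A} at x₀
2. Hence (∀r.∀r.¬C ⊓ E) ⊑ (A ⊔ ((D ⊓ C) ⊓ E)): entailed.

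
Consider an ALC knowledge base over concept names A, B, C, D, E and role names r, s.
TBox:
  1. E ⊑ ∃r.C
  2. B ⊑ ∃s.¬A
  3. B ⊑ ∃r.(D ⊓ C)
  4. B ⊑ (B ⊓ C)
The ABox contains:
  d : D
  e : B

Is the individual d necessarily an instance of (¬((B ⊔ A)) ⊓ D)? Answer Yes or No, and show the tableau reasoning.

1. d : (¬((B ⊔ A)) ⊓ D)?  L(d) = {D} ∪ {((B ⊔ A) ⊔ ¬D)}
   open: L(d) ⊇ {B, C, D, ¬E, ∃r.(D ⊓ C), …} (+ ∃-successors) — d ∉ (¬((B ⊔ A)) ⊓ D) possible
2. Hence d : (¬((B ⊔ A)) ⊓ D): not entailed.

No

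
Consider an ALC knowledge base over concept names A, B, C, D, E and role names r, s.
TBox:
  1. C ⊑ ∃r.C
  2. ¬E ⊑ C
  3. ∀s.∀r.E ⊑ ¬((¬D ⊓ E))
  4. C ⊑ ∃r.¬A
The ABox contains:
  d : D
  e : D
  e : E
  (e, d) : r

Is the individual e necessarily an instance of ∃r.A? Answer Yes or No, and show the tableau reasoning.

1. e : ∃r.A?  L(e) = {D, E} ∪ {∀r.¬A}
   open: L(e) ⊇ {D, E, ¬C, ∀r.¬A, ∃s.∃r.¬E} (+ ∃-successors) — e ∉ ∃r.A possible
2. Hence e : ∃r.A: not entailed.

No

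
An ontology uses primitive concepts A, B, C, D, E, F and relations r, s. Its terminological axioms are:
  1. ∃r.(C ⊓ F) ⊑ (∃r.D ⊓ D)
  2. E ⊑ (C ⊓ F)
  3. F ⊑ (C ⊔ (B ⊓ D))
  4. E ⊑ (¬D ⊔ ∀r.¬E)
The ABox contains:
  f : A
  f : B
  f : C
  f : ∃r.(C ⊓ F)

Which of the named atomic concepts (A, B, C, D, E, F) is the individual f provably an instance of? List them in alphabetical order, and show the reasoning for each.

{A, B, C, D}

1. f : A?  L(f) = {A, B, C, ∃r.(C ⊓ F)} ∪ {¬A}
   clash {A, ¬A} at f — f ∈ A
2. f : B?  L(f) = {A, B, C, ∃r.(C ⊓ F)} ∪ {¬B}
   clash {B, ¬B} at f — f ∈ B
3. f : C?  L(f) = {A, B, C, ∃r.(C ⊓ F)} ∪ {¬C}
   clash {C, ¬C} at f — f ∈ C
4. f : D?  L(f) = {A, B, C, ∃r.(C ⊓ F)} ∪ {¬D}
   clash {D, ¬D} at f — f ∈ D
5. f : E?  L(f) = {A, B, C, ∃r.(C ⊓ F)} ∪ {¬E}
   apply at f: ∃r.(C ⊓ F)⊑(∃r.D ⊓ D)
   open: L(f) ⊇ {A, B, C, D, ¬E, …} (+ ∃-successors) — f ∉ E possible
6. f : F?  L(f) = {A, B, C, ∃r.(C ⊓ F)} ∪ {¬F}
   apply at f: ∃r.(C ⊓ F)⊑(∃r.D ⊓ D)
   open: L(f) ⊇ {A, B, C, D, ¬E, …} (+ ∃-successors) — f ∉ F possible
7. Entailed for f: {A, B, C, D}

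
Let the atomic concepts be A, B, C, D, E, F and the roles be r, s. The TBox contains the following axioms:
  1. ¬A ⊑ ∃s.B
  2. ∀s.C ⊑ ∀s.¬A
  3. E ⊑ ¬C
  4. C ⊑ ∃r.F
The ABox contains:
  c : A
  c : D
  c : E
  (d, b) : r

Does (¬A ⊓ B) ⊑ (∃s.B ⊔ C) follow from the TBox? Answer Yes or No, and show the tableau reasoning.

1. (¬A ⊓ B) ⊑ (∃s.B ⊔ C)  ⇔  ((¬A ⊓ B) ⊓ (∀s.¬B ⊓ ¬C)) unsat w.r.t. T
   all branches close; clash {B, ¬B} at an ∃-successor
2. Hence (¬A ⊓ B) ⊑ (∃s.B ⊔ C): entailed.

Yes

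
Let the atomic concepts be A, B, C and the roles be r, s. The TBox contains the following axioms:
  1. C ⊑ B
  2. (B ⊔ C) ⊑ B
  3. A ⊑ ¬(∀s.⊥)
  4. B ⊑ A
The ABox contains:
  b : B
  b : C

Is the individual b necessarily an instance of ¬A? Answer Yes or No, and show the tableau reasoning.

1. b : ¬A?  L(b) = {B, C} ∪ {A}
   apply at b: A⊑¬(∀s.⊥)
   open: L(b) ⊇ {A, B, C, ∃s.⊤} (+ ∃-successors) — b ∉ ¬A possible
2. Hence b : ¬A: not entailed.

No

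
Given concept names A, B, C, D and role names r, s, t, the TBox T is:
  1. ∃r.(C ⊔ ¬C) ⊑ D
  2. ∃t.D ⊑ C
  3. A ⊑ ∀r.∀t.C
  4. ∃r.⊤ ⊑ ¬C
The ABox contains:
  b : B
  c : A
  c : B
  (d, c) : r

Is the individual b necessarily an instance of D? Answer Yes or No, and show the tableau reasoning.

1. b : D?  L(b) = {B} ∪ {¬D}
   open: L(b) ⊇ {B, ¬A, ¬D, ∀r.(¬C ⊓ C), ∀r.⊥, …} — b ∉ D possible
2. Hence b : D: not entailed.

No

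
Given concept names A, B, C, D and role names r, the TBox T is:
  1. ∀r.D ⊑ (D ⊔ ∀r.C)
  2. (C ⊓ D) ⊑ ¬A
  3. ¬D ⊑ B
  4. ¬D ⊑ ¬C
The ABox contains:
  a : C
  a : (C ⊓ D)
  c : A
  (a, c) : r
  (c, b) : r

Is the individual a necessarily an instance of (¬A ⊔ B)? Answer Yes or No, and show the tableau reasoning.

1. a : (¬A ⊔ B)?  L(a) = {C, (C ⊓ D)} ∪ {(A ⊓ ¬B)}
   clash {A, ¬A} at a — a ∈ (¬A ⊔ B)
2. Hence a : (¬A ⊔ B): entailed.

Yes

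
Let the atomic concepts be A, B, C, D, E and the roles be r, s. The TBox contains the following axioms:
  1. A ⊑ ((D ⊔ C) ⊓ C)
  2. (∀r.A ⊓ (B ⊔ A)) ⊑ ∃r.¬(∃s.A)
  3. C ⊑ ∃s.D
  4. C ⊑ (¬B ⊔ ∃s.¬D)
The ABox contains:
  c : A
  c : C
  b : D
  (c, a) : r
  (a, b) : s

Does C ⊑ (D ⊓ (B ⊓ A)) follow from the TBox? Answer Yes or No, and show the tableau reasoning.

No

1. C ⊑ (D ⊓ (B ⊓ A))  ⇔  (C ⊓ (¬D ⊔ (¬B ⊔ ¬A))) unsat w.r.t. T
   apply at x₀: C⊑∃s.D; C⊑(¬B ⊔ ∃s.¬D)
   open: L(x₀) ⊇ {C, ¬A, ¬B, ¬D, ∃r.¬A, …} (+ ∃-successors)
2. Hence C ⊑ (D ⊓ (B ⊓ A)): not entailed.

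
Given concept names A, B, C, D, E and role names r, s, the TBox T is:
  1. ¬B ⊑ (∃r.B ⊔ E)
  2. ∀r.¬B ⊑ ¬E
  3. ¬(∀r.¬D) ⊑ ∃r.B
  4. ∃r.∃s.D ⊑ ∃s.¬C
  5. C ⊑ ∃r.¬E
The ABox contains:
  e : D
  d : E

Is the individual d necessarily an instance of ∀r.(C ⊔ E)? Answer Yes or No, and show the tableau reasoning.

No

1. d : ∀r.(C ⊔ E)?  L(d) = {E} ∪ {∃r.(¬C ⊓ ¬E)}
   open: L(d) ⊇ {B, E, ¬C, ∀r.∀s.¬D, ∃r.(¬C ⊓ ¬E), …} (+ ∃-successors) — d ∉ ∀r.(C ⊔ E) possible
2. Hence d : ∀r.(C ⊔ E): not entailed.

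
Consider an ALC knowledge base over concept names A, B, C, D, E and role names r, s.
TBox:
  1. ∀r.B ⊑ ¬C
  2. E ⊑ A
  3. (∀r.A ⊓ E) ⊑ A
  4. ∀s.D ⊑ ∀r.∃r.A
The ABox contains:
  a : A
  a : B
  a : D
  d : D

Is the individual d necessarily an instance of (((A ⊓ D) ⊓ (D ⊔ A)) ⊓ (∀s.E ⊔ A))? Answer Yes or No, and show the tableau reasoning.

No

1. d : (((A ⊓ D) ⊓ (D ⊔ A)) ⊓ (∀s.E ⊔ A))?  L(d) = {D} ∪ {(((¬A ⊔ ¬D) ⊔ (¬D ⊓ ¬A)) ⊔ (∃s.¬E ⊓ ¬A))}
   open: L(d) ⊇ {D, ¬A, ¬E, ∃r.¬B, ∃s.¬D} (+ ∃-successors) — d ∉ (((A ⊓ D) ⊓ (D ⊔ A)) ⊓ (∀s.E ⊔ A)) possible
2. Hence d : (((A ⊓ D) ⊓ (D ⊔ A)) ⊓ (∀s.E ⊔ A)): not entailed.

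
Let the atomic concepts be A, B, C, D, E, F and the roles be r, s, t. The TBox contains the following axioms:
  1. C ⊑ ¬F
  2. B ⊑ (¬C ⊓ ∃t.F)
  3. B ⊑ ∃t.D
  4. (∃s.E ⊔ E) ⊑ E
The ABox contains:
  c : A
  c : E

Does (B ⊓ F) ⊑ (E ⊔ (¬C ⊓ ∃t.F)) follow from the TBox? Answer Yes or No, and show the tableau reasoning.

Yes

1. (B ⊓ F) ⊑ (E ⊔ (¬C ⊓ ∃t.F))  ⇔  ((B ⊓ F) ⊓ (¬E ⊓ (C ⊔ ∀t.¬F))) unsat w.r.t. T
   all branches close; clash {F, ¬F} at x₀
2. Hence (B ⊓ F) ⊑ (E ⊔ (¬C ⊓ ∃t.F)): entailed.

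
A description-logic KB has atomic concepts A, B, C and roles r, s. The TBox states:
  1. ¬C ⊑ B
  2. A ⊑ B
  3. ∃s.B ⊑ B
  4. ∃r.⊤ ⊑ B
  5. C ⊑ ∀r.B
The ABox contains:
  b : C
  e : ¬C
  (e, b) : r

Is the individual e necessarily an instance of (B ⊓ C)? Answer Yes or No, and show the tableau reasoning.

1. e : (B ⊓ C)?  L(e) = {¬C} ∪ {(¬B ⊔ ¬C)}
   apply at e: ¬C⊑B
   open: L(e) ⊇ {B, ¬C} — e ∉ (B ⊓ C) possible
2. Hence e : (B ⊓ C): not entailed.

No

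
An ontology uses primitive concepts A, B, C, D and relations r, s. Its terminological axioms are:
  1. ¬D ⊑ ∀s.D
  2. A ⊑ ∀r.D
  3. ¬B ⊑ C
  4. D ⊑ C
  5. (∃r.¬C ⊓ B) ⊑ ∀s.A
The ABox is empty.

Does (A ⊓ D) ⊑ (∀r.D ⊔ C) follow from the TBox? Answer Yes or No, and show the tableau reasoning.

1. (A ⊓ D) ⊑ (∀r.D ⊔ C)  ⇔  ((A ⊓ D) ⊓ (∃r.¬D ⊓ ¬C)) unsat w.r.t. T
   all branches close; clash {C, ¬C} at x₀
2. Hence (A ⊓ D) ⊑ (∀r.D ⊔ C): entailed.

Yes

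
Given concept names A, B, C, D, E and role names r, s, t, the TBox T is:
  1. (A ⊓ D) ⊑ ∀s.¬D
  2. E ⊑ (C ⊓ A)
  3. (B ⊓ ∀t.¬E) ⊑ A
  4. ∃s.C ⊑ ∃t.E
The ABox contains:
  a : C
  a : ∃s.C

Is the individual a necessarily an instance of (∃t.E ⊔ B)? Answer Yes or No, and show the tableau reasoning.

Yes

1. a : (∃t.E ⊔ B)?  L(a) = {C, ∃s.C} ∪ {(∀t.¬E ⊓ ¬B)}
   clash {E, ¬E} at an ∃-successor — a ∈ (∃t.E ⊔ B)
2. Hence a : (∃t.E ⊔ B): entailed.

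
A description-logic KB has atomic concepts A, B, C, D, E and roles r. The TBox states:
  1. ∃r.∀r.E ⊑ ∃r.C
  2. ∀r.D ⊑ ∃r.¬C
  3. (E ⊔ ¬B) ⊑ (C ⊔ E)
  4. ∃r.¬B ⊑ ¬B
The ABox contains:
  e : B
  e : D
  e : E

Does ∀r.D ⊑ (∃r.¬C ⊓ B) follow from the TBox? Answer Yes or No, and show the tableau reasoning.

No

1. ∀r.D ⊑ (∃r.¬C ⊓ B)  ⇔  (∀r.D ⊓ (∀r.C ⊔ ¬B)) unsat w.r.t. T
   apply at x₀: ∀r.D⊑∃r.¬C
   open: L(x₀) ⊇ {C, ¬B, ∀r.B, ∀r.D, ∀r.∃r.¬E, …} (+ ∃-successors)
2. Hence ∀r.D ⊑ (∃r.¬C ⊓ B): not entailed.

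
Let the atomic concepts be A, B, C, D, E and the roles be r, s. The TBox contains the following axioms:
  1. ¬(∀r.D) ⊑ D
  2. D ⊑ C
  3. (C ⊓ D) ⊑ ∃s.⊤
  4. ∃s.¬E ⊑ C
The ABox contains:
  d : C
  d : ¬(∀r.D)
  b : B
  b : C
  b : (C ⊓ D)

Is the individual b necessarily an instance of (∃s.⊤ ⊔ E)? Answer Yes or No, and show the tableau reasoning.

1. b : (∃s.⊤ ⊔ E)?  L(b) = {B, C, (C ⊓ D)} ∪ {(∀s.⊥ ⊓ ¬E)}
   clash ⊥ at an ∃-successor — b ∈ (∃s.⊤ ⊔ E)
2. Hence b : (∃s.⊤ ⊔ E): entailed.

Yes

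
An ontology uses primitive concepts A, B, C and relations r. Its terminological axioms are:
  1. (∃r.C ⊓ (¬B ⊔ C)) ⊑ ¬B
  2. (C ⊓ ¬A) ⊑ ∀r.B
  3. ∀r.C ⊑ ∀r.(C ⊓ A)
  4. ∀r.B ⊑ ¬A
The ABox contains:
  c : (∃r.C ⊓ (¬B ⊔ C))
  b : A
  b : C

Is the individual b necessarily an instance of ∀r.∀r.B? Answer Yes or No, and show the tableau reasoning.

1. b : ∀r.∀r.B?  L(b) = {A, C} ∪ {∃r.∃r.¬B}
   open: L(b) ⊇ {A, C, ∀r.¬C, ∃r.¬B, ∃r.¬C, …} (+ ∃-successors) — b ∉ ∀r.∀r.B possible
2. Hence b : ∀r.∀r.B: not entailed.

No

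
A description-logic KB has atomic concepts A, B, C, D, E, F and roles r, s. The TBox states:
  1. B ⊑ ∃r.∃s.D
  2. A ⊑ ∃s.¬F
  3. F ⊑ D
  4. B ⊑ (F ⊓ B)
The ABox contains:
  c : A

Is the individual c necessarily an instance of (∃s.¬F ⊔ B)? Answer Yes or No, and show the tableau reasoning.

1. c : (∃s.¬F ⊔ B)?  L(c) = {A} ∪ {(∀s.F ⊓ ¬B)}
   clash {F, ¬F} at an ∃-successor — c ∈ (∃s.¬F ⊔ B)
2. Hence c : (∃s.¬F ⊔ B): entailed.

Yes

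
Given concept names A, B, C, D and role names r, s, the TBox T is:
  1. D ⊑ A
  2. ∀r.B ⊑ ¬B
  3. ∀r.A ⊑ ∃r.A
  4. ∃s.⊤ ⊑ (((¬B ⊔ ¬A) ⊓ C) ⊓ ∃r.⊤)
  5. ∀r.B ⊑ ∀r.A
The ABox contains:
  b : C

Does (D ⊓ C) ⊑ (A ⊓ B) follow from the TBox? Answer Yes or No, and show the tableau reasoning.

No

1. (D ⊓ C) ⊑ (A ⊓ B)  ⇔  ((D ⊓ C) ⊓ (¬A ⊔ ¬B)) unsat w.r.t. T
   apply at x₀: D⊑A
   open: L(x₀) ⊇ {A, C, D, ¬B, ∀s.⊥, …} (+ ∃-successors)
2. Hence (D ⊓ C) ⊑ (A ⊓ B): not entailed.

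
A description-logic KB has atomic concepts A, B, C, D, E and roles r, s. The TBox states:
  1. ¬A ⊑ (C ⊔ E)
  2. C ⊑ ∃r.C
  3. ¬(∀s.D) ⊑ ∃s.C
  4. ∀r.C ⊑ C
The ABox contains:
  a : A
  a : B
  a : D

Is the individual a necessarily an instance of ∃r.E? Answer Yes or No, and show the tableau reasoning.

No

1. a : ∃r.E?  L(a) = {A, B, D} ∪ {∀r.¬E}
   open: L(a) ⊇ {A, B, D, ¬C, ∀r.¬E, …} (+ ∃-successors) — a ∉ ∃r.E possible
2. Hence a : ∃r.E: not entailed.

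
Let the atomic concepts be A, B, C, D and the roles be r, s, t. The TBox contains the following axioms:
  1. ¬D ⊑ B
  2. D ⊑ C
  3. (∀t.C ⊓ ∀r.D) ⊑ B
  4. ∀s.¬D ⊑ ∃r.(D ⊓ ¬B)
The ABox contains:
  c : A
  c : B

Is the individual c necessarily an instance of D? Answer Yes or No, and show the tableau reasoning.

1. c : D?  L(c) = {A, B} ∪ {¬D}
   open: L(c) ⊇ {A, B, ¬D, ∃s.D} (+ ∃-successors) — c ∉ D possible
2. Hence c : D: not entailed.

No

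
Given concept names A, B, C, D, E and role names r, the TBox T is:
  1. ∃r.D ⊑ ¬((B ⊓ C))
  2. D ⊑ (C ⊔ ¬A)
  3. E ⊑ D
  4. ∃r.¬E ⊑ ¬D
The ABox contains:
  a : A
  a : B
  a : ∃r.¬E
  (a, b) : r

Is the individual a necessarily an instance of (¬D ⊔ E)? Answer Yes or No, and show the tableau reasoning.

1. a : (¬D ⊔ E)?  L(a) = {A, B, ∃r.¬E} ∪ {(D ⊓ ¬E)}
   clash {D, ¬D} at a — a ∈ (¬D ⊔ E)
2. Hence a : (¬D ⊔ E): entailed.

Yes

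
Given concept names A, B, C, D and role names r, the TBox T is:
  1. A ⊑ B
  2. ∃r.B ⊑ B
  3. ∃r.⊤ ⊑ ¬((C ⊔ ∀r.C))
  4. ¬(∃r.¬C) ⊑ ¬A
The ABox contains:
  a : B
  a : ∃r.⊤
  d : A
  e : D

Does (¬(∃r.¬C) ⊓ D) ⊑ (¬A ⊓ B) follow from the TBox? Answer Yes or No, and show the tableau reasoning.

1. (¬(∃r.¬C) ⊓ D) ⊑ (¬A ⊓ B)  ⇔  ((∀r.C ⊓ D) ⊓ (A ⊔ ¬B)) unsat w.r.t. T
   apply at x₀: ¬(∃r.¬C)⊑¬A
   open: L(x₀) ⊇ {D, ¬A, ¬B, ∀r.C, ∀r.¬B, …}
2. Hence (¬(∃r.¬C) ⊓ D) ⊑ (¬A ⊓ B): not entailed.

No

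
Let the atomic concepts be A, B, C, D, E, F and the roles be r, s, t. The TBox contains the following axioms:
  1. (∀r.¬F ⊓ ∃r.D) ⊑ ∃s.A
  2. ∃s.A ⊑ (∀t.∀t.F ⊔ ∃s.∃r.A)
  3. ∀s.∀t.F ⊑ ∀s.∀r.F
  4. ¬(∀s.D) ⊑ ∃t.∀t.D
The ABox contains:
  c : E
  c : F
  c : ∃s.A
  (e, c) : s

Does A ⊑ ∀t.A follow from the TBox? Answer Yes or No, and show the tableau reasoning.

1. A ⊑ ∀t.A  ⇔  (A ⊓ ∃t.¬A) unsat w.r.t. T
   open: L(x₀) ⊇ {A, ∀s.D, ∀s.¬A, ∃r.F, ∃s.∃t.¬F, …} (+ ∃-successors)
2. Hence A ⊑ ∀t.A: not entailed.

No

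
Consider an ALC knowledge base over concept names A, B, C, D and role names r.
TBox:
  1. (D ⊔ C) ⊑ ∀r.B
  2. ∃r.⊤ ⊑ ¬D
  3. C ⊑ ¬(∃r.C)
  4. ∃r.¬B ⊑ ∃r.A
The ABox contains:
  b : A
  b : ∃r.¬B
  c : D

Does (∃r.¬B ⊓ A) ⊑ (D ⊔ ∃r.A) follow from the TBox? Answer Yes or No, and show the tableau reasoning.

Yes

1. (∃r.¬B ⊓ A) ⊑ (D ⊔ ∃r.A)  ⇔  ((∃r.¬B ⊓ A) ⊓ (¬D ⊓ ∀r.¬A)) unsat w.r.t. T
   all branches close; clash {A, ¬A} at an ∃-successor
2. Hence (∃r.¬B ⊓ A) ⊑ (D ⊔ ∃r.A): entailed.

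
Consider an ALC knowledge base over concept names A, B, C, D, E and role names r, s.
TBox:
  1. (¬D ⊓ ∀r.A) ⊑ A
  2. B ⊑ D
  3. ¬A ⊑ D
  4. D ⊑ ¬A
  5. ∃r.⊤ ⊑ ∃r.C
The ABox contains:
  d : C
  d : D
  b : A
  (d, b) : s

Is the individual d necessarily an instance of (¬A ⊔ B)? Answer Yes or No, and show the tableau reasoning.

1. d : (¬A ⊔ B)?  L(d) = {C, D} ∪ {(A ⊓ ¬B)}
   clash {A, ¬A} at d — d ∈ (¬A ⊔ B)
2. Hence d : (¬A ⊔ B): entailed.

Yes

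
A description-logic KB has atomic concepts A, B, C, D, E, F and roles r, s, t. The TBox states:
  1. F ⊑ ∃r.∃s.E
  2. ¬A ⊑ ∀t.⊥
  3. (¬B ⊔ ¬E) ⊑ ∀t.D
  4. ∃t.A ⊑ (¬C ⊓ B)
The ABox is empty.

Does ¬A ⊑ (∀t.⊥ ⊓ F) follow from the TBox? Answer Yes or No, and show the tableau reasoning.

No

1. ¬A ⊑ (∀t.⊥ ⊓ F)  ⇔  (¬A ⊓ (∃t.⊤ ⊔ ¬F)) unsat w.r.t. T
   apply at x₀: ¬A⊑∀t.⊥
   open: L(x₀) ⊇ {B, E, ¬A, ¬F, ∀t.¬A, …}
2. Hence ¬A ⊑ (∀t.⊥ ⊓ F): not entailed.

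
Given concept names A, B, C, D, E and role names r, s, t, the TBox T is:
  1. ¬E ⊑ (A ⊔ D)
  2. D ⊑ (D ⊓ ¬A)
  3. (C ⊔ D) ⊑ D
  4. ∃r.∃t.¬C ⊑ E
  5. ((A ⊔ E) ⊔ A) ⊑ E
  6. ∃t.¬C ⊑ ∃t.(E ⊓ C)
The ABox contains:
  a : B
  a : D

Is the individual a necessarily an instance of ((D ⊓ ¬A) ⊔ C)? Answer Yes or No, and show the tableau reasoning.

Yes

1. a : ((D ⊓ ¬A) ⊔ C)?  L(a) = {B, D} ∪ {((¬D ⊔ A) ⊓ ¬C)}
   clash {A, ¬A} at a — a ∈ ((D ⊓ ¬A) ⊔ C)
2. Hence a : ((D ⊓ ¬A) ⊔ C): entailed.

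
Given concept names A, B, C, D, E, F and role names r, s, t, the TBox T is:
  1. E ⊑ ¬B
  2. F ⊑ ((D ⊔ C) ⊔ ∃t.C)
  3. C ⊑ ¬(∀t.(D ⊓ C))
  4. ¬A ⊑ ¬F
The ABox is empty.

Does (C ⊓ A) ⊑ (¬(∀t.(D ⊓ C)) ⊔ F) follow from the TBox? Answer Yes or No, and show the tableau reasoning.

1. (C ⊓ A) ⊑ (¬(∀t.(D ⊓ C)) ⊔ F)  ⇔  ((C ⊓ A) ⊓ (∀t.(D ⊓ C) ⊓ ¬F)) unsat w.r.t. T
   all branches close; clash {C, ¬C} at an ∃-successor
2. Hence (C ⊓ A) ⊑ (¬(∀t.(D ⊓ C)) ⊔ F): entailed.

Yes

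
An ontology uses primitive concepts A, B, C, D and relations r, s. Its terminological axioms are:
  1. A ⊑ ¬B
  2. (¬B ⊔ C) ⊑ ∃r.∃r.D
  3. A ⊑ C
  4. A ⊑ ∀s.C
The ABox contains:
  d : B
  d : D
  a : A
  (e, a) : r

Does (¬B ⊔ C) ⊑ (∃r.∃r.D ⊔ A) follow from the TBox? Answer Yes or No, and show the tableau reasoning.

1. (¬B ⊔ C) ⊑ (∃r.∃r.D ⊔ A)  ⇔  ((¬B ⊔ C) ⊓ (∀r.∀r.¬D ⊓ ¬A)) unsat w.r.t. T
   all branches close; clash {D, ¬D} at an ∃-successor
2. Hence (¬B ⊔ C) ⊑ (∃r.∃r.D ⊔ A): entailed.

Yes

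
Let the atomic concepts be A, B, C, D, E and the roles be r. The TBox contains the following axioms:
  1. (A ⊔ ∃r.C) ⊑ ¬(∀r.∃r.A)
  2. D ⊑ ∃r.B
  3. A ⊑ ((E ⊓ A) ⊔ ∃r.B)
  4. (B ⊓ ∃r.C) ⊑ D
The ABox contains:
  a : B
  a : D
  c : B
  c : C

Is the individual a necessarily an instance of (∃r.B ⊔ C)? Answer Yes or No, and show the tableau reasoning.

Yes

1. a : (∃r.B ⊔ C)?  L(a) = {B, D} ∪ {(∀r.¬B ⊓ ¬C)}
   clash {B, ¬B} at an ∃-successor — a ∈ (∃r.B ⊔ C)
2. Hence a : (∃r.B ⊔ C): entailed.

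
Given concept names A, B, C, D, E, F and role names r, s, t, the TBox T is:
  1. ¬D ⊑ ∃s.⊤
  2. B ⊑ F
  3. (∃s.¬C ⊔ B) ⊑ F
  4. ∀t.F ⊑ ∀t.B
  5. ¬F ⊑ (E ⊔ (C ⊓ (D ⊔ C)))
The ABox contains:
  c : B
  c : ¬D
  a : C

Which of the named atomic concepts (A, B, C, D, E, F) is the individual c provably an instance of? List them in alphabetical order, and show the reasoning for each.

{B, F}

1. c : A?  L(c) = {B, ¬D} ∪ {¬A}
   apply at c: ¬D⊑∃s.⊤; B⊑F
   open: L(c) ⊇ {B, F, ¬A, ¬D, ∃s.⊤, …} (+ ∃-successors) — c ∉ A possible
2. c : B?  L(c) = {B, ¬D} ∪ {¬B}
   clash {B, ¬B} at c — c ∈ B
3. c : C?  L(c) = {B, ¬D} ∪ {¬C}
   apply at c: ¬D⊑∃s.⊤; B⊑F
   open: L(c) ⊇ {B, F, ¬C, ¬D, ∃s.⊤, …} (+ ∃-successors) — c ∉ C possible
4. c : D?  L(c) = {B, ¬D} ∪ {¬D}
   apply at c: ¬D⊑∃s.⊤; B⊑F
   open: L(c) ⊇ {B, F, ¬D, ∃s.⊤, ∃t.¬F} (+ ∃-successors) — c ∉ D possible
5. c : E?  L(c) = {B, ¬D} ∪ {¬E}
   apply at c: ¬D⊑∃s.⊤; B⊑F
   open: L(c) ⊇ {B, F, ¬D, ¬E, ∃s.⊤, …} (+ ∃-successors) — c ∉ E possible
6. c : F?  L(c) = {B, ¬D} ∪ {¬F}
   clash {F, ¬F} at c — c ∈ F
7. Entailed for c: {B, F}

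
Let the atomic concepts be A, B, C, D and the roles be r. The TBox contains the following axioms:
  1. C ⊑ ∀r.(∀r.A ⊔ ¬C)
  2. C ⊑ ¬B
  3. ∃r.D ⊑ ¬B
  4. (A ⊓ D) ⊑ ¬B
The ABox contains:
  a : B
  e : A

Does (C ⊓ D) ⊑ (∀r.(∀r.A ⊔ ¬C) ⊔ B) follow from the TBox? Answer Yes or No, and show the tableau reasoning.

Yes

1. (C ⊓ D) ⊑ (∀r.(∀r.A ⊔ ¬C) ⊔ B)  ⇔  ((C ⊓ D) ⊓ (∃r.(∃r.¬A ⊓ C) ⊓ ¬B)) unsat w.r.t. T
   all branches close; clash {C, ¬C} at an ∃-successor
2. Hence (C ⊓ D) ⊑ (∀r.(∀r.A ⊔ ¬C) ⊔ B): entailed.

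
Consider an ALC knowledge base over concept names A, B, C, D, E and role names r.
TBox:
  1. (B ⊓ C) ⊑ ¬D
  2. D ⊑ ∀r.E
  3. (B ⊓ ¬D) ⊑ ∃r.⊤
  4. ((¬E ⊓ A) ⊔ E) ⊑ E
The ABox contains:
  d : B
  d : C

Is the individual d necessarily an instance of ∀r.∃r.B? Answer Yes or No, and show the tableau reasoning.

No

1. d : ∀r.∃r.B?  L(d) = {B, C} ∪ {∃r.∀r.¬B}
   open: L(d) ⊇ {B, C, ¬A, ¬D, ¬E, …} (+ ∃-successors) — d ∉ ∀r.∃r.B possible
2. Hence d : ∀r.∃r.B: not entailed.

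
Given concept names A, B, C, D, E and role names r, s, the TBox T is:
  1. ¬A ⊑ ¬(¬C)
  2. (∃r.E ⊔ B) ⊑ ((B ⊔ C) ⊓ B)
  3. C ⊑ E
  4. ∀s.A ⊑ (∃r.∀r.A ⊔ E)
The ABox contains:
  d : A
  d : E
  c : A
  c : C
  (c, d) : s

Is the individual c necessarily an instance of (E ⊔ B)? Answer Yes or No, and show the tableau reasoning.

Yes

1. c : (E ⊔ B)?  L(c) = {A, C} ∪ {(¬E ⊓ ¬B)}
   clash {E, ¬E} at c — c ∈ (E ⊔ B)
2. Hence c : (E ⊔ B): entailed.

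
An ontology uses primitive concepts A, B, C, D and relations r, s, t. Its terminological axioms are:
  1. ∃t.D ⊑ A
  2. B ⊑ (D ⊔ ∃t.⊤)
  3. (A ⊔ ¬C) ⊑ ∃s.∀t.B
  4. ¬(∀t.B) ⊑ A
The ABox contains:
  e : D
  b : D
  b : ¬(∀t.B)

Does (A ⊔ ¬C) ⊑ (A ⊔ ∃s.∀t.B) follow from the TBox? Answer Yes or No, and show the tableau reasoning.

Yes

1. (A ⊔ ¬C) ⊑ (A ⊔ ∃s.∀t.B)  ⇔  ((A ⊔ ¬C) ⊓ (¬A ⊓ ∀s.∃t.¬B)) unsat w.r.t. T
   all branches close; clash {A, ¬A} at x₀
2. Hence (A ⊔ ¬C) ⊑ (A ⊔ ∃s.∀t.B): entailed.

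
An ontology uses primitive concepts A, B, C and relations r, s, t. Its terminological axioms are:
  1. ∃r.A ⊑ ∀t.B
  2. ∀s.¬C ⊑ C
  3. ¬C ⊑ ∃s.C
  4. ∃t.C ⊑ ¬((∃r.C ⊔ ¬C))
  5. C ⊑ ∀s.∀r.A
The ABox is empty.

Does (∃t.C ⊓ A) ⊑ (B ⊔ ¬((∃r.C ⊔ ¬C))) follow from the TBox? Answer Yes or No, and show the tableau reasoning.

1. (∃t.C ⊓ A) ⊑ (B ⊔ ¬((∃r.C ⊔ ¬C)))  ⇔  ((∃t.C ⊓ A) ⊓ (¬B ⊓ (∃r.C ⊔ ¬C))) unsat w.r.t. T
   all branches close; clash {C, ¬C} at x₀
2. Hence (∃t.C ⊓ A) ⊑ (B ⊔ ¬((∃r.C ⊔ ¬C))): entailed.

Yes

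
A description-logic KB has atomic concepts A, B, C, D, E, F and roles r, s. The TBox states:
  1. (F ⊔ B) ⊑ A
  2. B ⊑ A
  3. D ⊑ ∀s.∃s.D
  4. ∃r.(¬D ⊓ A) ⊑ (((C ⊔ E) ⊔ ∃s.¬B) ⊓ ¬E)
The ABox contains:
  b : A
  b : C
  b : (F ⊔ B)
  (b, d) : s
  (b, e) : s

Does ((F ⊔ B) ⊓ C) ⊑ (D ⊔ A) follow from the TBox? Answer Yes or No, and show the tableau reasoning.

Yes

1. ((F ⊔ B) ⊓ C) ⊑ (D ⊔ A)  ⇔  (((F ⊔ B) ⊓ C) ⊓ (¬D ⊓ ¬A)) unsat w.r.t. T
   all branches close; clash {A, ¬A} at x₀
2. Hence ((F ⊔ B) ⊓ C) ⊑ (D ⊔ A): entailed.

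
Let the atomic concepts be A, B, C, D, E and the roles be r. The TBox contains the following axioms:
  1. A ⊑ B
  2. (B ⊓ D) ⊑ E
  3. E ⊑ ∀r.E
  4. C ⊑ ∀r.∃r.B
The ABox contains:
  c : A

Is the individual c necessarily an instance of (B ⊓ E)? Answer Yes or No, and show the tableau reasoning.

1. c : (B ⊓ E)?  L(c) = {A} ∪ {(¬B ⊔ ¬E)}
   apply at c: A⊑B
   open: L(c) ⊇ {A, B, ¬C, ¬D, ¬E} — c ∉ (B ⊓ E) possible
2. Hence c : (B ⊓ E): not entailed.

No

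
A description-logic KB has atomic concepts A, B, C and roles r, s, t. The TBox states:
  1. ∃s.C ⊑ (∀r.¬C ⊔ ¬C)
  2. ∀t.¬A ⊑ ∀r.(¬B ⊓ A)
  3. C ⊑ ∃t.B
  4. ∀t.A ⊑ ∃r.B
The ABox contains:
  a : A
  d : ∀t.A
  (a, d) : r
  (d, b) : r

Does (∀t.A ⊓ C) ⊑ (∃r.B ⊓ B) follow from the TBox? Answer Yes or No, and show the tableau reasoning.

No

1. (∀t.A ⊓ C) ⊑ (∃r.B ⊓ B)  ⇔  ((∀t.A ⊓ C) ⊓ (∀r.¬B ⊔ ¬B)) unsat w.r.t. T
   apply at x₀: C⊑∃t.B; ∀t.A⊑∃r.B
   open: L(x₀) ⊇ {C, ¬B, ∀s.¬C, ∀t.A, ∃r.B, …} (+ ∃-successors)
2. Hence (∀t.A ⊓ C) ⊑ (∃r.B ⊓ B): not entailed.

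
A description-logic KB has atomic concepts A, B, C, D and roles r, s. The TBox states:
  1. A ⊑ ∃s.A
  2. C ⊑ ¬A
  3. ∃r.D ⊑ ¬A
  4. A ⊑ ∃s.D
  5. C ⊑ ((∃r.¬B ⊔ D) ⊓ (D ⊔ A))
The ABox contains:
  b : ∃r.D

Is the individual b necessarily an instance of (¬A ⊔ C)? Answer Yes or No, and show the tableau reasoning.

1. b : (¬A ⊔ C)?  L(b) = {∃r.D} ∪ {(A ⊓ ¬C)}
   clash {A, ¬A} at b — b ∈ (¬A ⊔ C)
2. Hence b : (¬A ⊔ C): entailed.

Yes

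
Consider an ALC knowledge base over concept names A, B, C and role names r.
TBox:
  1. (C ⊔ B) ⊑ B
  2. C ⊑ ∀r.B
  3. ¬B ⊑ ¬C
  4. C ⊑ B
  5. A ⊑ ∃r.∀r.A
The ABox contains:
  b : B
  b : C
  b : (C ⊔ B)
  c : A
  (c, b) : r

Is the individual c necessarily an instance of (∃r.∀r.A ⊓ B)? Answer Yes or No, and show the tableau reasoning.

No

1. c : (∃r.∀r.A ⊓ B)?  L(c) = {A} ∪ {(∀r.∃r.¬A ⊔ ¬B)}
   apply at c: A⊑∃r.∀r.A
   open: L(c) ⊇ {A, ¬B, ¬C, ∃r.∀r.A} (+ ∃-successors) — c ∉ (∃r.∀r.A ⊓ B) possible
2. Hence c : (∃r.∀r.A ⊓ B): not entailed.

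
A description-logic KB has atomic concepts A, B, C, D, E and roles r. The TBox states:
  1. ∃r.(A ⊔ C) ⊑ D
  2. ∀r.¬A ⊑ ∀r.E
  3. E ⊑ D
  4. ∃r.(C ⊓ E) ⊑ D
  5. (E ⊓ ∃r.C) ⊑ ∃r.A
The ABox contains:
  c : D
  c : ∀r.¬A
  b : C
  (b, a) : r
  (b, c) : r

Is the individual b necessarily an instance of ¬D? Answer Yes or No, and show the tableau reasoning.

1. b : ¬D?  L(b) = {C} ∪ {D}
   open: L(b) ⊇ {C, D, ∃r.A} (+ ∃-successors) — b ∉ ¬D possible
2. Hence b : ¬D: not entailed.

No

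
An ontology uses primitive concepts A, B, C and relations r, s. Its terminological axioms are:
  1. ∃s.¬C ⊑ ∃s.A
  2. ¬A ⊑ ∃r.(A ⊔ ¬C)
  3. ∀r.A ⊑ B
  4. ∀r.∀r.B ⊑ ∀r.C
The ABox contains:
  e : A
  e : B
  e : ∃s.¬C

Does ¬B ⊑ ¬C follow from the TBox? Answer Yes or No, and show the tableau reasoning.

1. ¬B ⊑ ¬C  ⇔  (¬B ⊓ C) unsat w.r.t. T
   open: L(x₀) ⊇ {A, C, ¬B, ∀s.C, ∃r.¬A, …} (+ ∃-successors)
2. Hence ¬B ⊑ ¬C: not entailed.

No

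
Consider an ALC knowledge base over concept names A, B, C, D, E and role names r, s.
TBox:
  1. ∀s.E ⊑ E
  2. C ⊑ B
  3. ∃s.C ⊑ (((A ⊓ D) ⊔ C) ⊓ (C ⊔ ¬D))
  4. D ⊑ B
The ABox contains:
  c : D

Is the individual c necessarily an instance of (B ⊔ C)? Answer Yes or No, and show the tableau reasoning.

1. c : (B ⊔ C)?  L(c) = {D} ∪ {(¬B ⊓ ¬C)}
   clash {B, ¬B} at c — c ∈ (B ⊔ C)
2. Hence c : (B ⊔ C): entailed.

Yes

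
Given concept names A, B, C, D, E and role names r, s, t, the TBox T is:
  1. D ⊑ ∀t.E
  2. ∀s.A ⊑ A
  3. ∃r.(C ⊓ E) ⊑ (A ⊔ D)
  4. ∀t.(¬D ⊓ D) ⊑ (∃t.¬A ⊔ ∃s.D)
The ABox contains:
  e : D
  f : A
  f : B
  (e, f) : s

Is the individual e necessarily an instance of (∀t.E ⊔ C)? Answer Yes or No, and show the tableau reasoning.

1. e : (∀t.E ⊔ C)?  L(e) = {D} ∪ {(∃t.¬E ⊓ ¬C)}
   clash {E, ¬E} at an ∃-successor — e ∈ (∀t.E ⊔ C)
2. Hence e : (∀t.E ⊔ C): entailed.

Yes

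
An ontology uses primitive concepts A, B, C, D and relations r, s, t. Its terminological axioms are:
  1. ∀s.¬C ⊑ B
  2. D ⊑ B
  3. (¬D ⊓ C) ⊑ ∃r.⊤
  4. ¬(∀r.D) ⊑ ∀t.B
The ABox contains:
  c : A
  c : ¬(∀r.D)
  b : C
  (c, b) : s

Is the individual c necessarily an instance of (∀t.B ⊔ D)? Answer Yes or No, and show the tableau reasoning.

1. c : (∀t.B ⊔ D)?  L(c) = {A, ¬(∀r.D)} ∪ {(∃t.¬B ⊓ ¬D)}
   clash {B, ¬B} at an ∃-successor — c ∈ (∀t.B ⊔ D)
2. Hence c : (∀t.B ⊔ D): entailed.

Yes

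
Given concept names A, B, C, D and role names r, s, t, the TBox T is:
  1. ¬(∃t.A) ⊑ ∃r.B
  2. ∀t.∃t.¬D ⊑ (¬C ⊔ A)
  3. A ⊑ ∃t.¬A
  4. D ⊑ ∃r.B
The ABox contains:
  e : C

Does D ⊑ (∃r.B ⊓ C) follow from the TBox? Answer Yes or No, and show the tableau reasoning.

No

1. D ⊑ (∃r.B ⊓ C)  ⇔  (D ⊓ (∀r.¬B ⊔ ¬C)) unsat w.r.t. T
   apply at x₀: D⊑∃r.B
   open: L(x₀) ⊇ {D, ¬A, ¬C, ∃r.B, ∃t.∀t.D} (+ ∃-successors)
2. Hence D ⊑ (∃r.B ⊓ C): not entailed.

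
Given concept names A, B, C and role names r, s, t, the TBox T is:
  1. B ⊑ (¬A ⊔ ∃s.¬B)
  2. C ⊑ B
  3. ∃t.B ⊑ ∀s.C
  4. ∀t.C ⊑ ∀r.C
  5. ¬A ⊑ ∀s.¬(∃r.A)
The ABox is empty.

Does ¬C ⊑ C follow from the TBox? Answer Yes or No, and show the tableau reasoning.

No

1. ¬C ⊑ C  ⇔  (¬C ⊓ ¬C) unsat w.r.t. T
   open: L(x₀) ⊇ {A, ¬B, ¬C, ∀t.¬B, ∃t.¬C} (+ ∃-successors)
2. Hence ¬C ⊑ C: not entailed.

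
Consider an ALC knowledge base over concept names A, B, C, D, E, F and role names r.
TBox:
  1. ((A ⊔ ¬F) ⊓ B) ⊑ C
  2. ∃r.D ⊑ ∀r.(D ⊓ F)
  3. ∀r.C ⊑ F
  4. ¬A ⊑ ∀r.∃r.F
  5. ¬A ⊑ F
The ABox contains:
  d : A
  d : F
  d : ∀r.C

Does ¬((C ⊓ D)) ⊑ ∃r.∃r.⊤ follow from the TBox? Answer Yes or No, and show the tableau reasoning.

1. ¬((C ⊓ D)) ⊑ ∃r.∃r.⊤  ⇔  ((¬C ⊔ ¬D) ⊓ ∀r.∀r.⊥) unsat w.r.t. T
   open: L(x₀) ⊇ {A, ¬B, ¬C, ∀r.¬D, ∀r.∀r.⊥, …} (+ ∃-successors)
2. Hence ¬((C ⊓ D)) ⊑ ∃r.∃r.⊤: not entailed.

No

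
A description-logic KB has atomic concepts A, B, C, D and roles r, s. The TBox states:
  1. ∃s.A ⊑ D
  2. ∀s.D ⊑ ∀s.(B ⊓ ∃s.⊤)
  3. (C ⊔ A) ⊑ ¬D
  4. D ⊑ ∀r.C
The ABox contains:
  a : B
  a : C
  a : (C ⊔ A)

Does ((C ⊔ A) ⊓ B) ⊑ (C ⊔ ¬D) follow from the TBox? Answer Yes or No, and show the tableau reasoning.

Yes

1. ((C ⊔ A) ⊓ B) ⊑ (C ⊔ ¬D)  ⇔  (((C ⊔ A) ⊓ B) ⊓ (¬C ⊓ D)) unsat w.r.t. T
   all branches close; clash {D, ¬D} at x₀
2. Hence ((C ⊔ A) ⊓ B) ⊑ (C ⊔ ¬D): entailed.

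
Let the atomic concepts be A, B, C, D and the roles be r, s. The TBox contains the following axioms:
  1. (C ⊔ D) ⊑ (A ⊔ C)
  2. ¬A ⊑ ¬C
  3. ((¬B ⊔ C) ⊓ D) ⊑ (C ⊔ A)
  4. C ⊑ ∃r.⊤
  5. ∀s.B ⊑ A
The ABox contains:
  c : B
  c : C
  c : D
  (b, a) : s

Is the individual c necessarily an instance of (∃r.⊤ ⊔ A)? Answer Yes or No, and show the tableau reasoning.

1. c : (∃r.⊤ ⊔ A)?  L(c) = {B, C, D} ∪ {(∀r.⊥ ⊓ ¬A)}
   clash {C, ¬C} at c — c ∈ (∃r.⊤ ⊔ A)
2. Hence c : (∃r.⊤ ⊔ A): entailed.

Yes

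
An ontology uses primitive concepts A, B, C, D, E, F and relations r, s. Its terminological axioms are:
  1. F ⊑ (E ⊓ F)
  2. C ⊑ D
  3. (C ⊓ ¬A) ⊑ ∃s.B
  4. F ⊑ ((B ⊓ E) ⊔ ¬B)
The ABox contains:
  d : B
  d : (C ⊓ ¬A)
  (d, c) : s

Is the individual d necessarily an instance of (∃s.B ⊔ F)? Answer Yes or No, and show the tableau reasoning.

1. d : (∃s.B ⊔ F)?  L(d) = {B, (C ⊓ ¬A)} ∪ {(∀s.¬B ⊓ ¬F)}
   clash {B, ¬B} at an ∃-successor — d ∈ (∃s.B ⊔ F)
2. Hence d : (∃s.B ⊔ F): entailed.

Yes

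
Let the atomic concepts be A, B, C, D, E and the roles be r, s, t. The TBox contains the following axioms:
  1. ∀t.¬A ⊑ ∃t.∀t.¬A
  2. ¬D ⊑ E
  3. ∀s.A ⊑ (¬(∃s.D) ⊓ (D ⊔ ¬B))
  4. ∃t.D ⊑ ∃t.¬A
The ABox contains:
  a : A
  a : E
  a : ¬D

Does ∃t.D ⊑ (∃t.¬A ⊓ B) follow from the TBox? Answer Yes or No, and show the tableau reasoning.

No

1. ∃t.D ⊑ (∃t.¬A ⊓ B)  ⇔  (∃t.D ⊓ (∀t.A ⊔ ¬B)) unsat w.r.t. T
   apply at x₀: ∃t.D⊑∃t.¬A
   open: L(x₀) ⊇ {D, ¬B, ∃s.¬A, ∃t.A, ∃t.D, …} (+ ∃-successors)
2. Hence ∃t.D ⊑ (∃t.¬A ⊓ B): not entailed.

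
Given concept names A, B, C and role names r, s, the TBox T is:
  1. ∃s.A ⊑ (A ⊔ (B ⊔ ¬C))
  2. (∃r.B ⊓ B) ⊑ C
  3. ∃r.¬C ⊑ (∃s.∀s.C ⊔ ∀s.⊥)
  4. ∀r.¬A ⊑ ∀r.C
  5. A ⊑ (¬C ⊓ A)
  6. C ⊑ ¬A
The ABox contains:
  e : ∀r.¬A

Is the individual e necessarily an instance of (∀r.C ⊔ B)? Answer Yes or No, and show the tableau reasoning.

Yes

1. e : (∀r.C ⊔ B)?  L(e) = {∀r.¬A} ∪ {(∃r.¬C ⊓ ¬B)}
   clash {C, ¬C} at e — e ∈ (∀r.C ⊔ B)
2. Hence e : (∀r.C ⊔ B): entailed.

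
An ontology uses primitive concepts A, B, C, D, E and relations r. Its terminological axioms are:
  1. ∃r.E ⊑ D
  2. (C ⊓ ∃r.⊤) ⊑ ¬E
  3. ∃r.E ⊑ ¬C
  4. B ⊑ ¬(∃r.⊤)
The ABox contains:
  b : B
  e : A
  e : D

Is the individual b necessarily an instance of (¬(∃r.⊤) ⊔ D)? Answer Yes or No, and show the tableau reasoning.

Yes

1. b : (¬(∃r.⊤) ⊔ D)?  L(b) = {B} ∪ {(∃r.⊤ ⊓ ¬D)}
   clash {D, ¬D} at b — b ∈ (¬(∃r.⊤) ⊔ D)
2. Hence b : (¬(∃r.⊤) ⊔ D): entailed.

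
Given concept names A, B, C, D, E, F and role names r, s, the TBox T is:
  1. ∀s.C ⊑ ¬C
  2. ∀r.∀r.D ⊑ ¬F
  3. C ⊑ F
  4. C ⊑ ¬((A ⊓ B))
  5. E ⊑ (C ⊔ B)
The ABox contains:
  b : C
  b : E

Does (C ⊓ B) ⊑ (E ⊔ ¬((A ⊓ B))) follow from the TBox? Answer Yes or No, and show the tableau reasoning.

Yes

1. (C ⊓ B) ⊑ (E ⊔ ¬((A ⊓ B)))  ⇔  ((C ⊓ B) ⊓ (¬E ⊓ (A ⊓ B))) unsat w.r.t. T
   all branches close; clash {B, ¬B} at x₀
2. Hence (C ⊓ B) ⊑ (E ⊔ ¬((A ⊓ B))): entailed.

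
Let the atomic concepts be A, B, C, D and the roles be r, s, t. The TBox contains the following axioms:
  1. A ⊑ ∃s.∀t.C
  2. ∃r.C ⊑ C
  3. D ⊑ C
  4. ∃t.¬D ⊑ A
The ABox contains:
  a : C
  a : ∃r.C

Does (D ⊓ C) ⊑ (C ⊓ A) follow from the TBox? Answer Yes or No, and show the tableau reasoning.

No

1. (D ⊓ C) ⊑ (C ⊓ A)  ⇔  ((D ⊓ C) ⊓ (¬C ⊔ ¬A)) unsat w.r.t. T
   open: L(x₀) ⊇ {C, D, ¬A, ∀t.D}
2. Hence (D ⊓ C) ⊑ (C ⊓ A): not entailed.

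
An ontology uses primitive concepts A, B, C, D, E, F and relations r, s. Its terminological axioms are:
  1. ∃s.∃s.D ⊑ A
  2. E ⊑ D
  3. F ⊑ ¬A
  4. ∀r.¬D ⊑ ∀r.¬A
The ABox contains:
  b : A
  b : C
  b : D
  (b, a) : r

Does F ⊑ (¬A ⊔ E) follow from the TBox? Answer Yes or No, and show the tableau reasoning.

1. F ⊑ (¬A ⊔ E)  ⇔  (F ⊓ (A ⊓ ¬E)) unsat w.r.t. T
   all branches close; clash {A, ¬A} at x₀
2. Hence F ⊑ (¬A ⊔ E): entailed.

Yes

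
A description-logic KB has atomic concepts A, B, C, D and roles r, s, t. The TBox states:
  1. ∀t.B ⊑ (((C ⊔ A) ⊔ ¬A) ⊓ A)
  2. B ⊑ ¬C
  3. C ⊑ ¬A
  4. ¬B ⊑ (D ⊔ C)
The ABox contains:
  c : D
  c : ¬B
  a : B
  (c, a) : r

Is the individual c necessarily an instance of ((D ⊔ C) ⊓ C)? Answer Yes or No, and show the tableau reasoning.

1. c : ((D ⊔ C) ⊓ C)?  L(c) = {D, ¬B} ∪ {((¬D ⊓ ¬C) ⊔ ¬C)}
   apply at c: ¬B⊑(D ⊔ C)
   open: L(c) ⊇ {D, ¬B, ¬C, ∃t.¬B} (+ ∃-successors) — c ∉ ((D ⊔ C) ⊓ C) possible
2. Hence c : ((D ⊔ C) ⊓ C): not entailed.

No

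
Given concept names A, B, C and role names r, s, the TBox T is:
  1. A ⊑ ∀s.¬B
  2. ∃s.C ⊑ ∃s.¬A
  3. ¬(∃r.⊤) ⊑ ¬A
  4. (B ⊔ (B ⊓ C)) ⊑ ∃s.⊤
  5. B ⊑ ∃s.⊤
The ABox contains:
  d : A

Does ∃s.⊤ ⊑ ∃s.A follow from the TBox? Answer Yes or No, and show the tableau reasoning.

1. ∃s.⊤ ⊑ ∃s.A  ⇔  (∃s.⊤ ⊓ ∀s.¬A) unsat w.r.t. T
   open: L(x₀) ⊇ {¬A, ∀s.¬A, ∀s.¬C, ∃r.⊤, ∃s.⊤} (+ ∃-successors)
2. Hence ∃s.⊤ ⊑ ∃s.A: not entailed.

No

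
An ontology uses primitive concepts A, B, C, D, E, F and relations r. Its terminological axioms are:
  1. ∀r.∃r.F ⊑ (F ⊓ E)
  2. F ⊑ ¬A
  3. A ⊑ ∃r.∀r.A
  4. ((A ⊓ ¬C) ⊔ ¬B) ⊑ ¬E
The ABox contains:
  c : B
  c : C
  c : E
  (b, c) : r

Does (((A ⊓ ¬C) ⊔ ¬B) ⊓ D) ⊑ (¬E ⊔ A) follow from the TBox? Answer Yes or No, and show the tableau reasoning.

Yes

1. (((A ⊓ ¬C) ⊔ ¬B) ⊓ D) ⊑ (¬E ⊔ A)  ⇔  ((((A ⊓ ¬C) ⊔ ¬B) ⊓ D) ⊓ (E ⊓ ¬A)) unsat w.r.t. T
   all branches close; clash {E, ¬E} at x₀
2. Hence (((A ⊓ ¬C) ⊔ ¬B) ⊓ D) ⊑ (¬E ⊔ A): entailed.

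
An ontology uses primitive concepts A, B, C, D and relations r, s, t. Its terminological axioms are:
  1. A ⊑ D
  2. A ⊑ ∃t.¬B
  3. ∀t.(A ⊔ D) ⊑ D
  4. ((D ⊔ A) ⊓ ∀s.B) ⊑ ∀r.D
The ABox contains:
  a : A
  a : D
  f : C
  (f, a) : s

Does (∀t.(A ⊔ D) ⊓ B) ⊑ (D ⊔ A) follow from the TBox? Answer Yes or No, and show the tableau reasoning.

Yes

1. (∀t.(A ⊔ D) ⊓ B) ⊑ (D ⊔ A)  ⇔  ((∀t.(A ⊔ D) ⊓ B) ⊓ (¬D ⊓ ¬A)) unsat w.r.t. T
   all branches close; clash {D, ¬D} at x₀
2. Hence (∀t.(A ⊔ D) ⊓ B) ⊑ (D ⊔ A): entailed.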